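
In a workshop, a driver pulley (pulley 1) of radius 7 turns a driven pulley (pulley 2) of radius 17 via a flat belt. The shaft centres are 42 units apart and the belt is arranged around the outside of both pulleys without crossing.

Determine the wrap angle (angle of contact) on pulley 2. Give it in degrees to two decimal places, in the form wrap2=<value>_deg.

wrap2=207.55_deg

open belt: β = asin((r2−r1)/C) = asin(10/42) = 13.7741°
wrap1 = π − 2β = 152.4517°
wrap2 = π + 2β = 207.5483°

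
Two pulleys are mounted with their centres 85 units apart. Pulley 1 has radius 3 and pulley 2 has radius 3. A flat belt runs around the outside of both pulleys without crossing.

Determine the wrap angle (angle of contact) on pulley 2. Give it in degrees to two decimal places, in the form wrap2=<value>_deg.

wrap2=180.00_deg

open belt: β = asin((r2−r1)/C) = asin(0/85) = 0.0000°
wrap1 = π − 2β = 180.0000°
wrap2 = π + 2β = 180.0000°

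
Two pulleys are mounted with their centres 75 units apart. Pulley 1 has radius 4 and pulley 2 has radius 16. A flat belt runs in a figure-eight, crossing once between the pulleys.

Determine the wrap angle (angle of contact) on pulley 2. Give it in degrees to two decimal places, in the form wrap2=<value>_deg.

wrap2=210.93_deg

crossed belt: β = asin((r1+r2)/C) = asin(20/75) = 15.4660°
wrap1 = wrap2 = π + 2β = 210.9320°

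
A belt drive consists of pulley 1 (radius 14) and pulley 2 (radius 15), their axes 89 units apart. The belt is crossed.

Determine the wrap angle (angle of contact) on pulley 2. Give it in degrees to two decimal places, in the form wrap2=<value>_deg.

wrap2=218.03_deg

crossed belt: β = asin((r1+r2)/C) = asin(29/89) = 19.0166°
wrap1 = wrap2 = π + 2β = 218.0333°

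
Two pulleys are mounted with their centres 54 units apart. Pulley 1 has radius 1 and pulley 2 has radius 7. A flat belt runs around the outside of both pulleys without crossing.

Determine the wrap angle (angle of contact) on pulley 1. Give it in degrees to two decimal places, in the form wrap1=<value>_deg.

wrap1=167.24_deg

open belt: β = asin((r2−r1)/C) = asin(6/54) = 6.3794°
wrap1 = π − 2β = 167.2413°
wrap2 = π + 2β = 192.7587°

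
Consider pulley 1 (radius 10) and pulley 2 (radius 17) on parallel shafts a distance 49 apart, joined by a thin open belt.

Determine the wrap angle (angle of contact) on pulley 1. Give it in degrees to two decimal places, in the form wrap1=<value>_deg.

wrap1=163.57_deg

open belt: β = asin((r2−r1)/C) = asin(7/49) = 8.2132°
wrap1 = π − 2β = 163.5736°
wrap2 = π + 2β = 196.4264°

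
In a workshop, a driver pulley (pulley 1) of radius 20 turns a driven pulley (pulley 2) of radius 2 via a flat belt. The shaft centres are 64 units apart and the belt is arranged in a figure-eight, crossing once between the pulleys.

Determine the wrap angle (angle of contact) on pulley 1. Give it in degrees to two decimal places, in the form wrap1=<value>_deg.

wrap1=220.21_deg

crossed belt: β = asin((r1+r2)/C) = asin(22/64) = 20.1055°
wrap1 = wrap2 = π + 2β = 220.2110°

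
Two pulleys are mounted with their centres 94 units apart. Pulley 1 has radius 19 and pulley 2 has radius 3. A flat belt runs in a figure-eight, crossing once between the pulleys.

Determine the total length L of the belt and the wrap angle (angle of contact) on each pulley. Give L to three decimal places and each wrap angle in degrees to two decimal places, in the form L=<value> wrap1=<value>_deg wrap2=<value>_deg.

crossed belt: β = asin((r1+r2)/C) = asin(22/94) = 13.5352°
wrap1 = wrap2 = π + 2β = 207.0704°
tangent length = C·cosβ = 91.3893
L = (r1+r2)·wrap + 2·C·cosβ = 22·3.6141 + 2·91.3893 = 262.2879

L=262.288 wrap1=207.07_deg wrap2=207.07_deg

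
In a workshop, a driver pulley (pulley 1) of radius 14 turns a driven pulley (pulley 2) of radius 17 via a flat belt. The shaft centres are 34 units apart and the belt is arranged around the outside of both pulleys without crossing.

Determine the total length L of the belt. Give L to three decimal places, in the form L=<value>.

L=165.654

open belt: β = asin((r2−r1)/C) = asin(3/34) = 5.0621°
wrap1 = π − 2β = 169.8758°
wrap2 = π + 2β = 190.1242°
tangent length = C·cosβ = 33.8674
L = r1·wrap1 + r2·wrap2 + 2·C·cosβ = 14·2.9649 + 17·3.3183 + 2·33.8674 = 165.6543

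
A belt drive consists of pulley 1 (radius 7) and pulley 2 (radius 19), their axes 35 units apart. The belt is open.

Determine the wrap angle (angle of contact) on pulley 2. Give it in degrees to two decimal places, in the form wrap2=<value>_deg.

open belt: β = asin((r2−r1)/C) = asin(12/35) = 20.0510°
wrap1 = π − 2β = 139.8979°
wrap2 = π + 2β = 220.1021°

wrap2=220.10_deg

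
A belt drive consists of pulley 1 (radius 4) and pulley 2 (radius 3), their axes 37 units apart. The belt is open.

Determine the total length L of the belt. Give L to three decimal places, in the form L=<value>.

L=96.018

open belt: β = asin((r2−r1)/C) = asin(-1/37) = -1.5487°
wrap1 = π − 2β = 183.0974°
wrap2 = π + 2β = 176.9026°
tangent length = C·cosβ = 36.9865
L = r1·wrap1 + r2·wrap2 + 2·C·cosβ = 4·3.1957 + 3·3.0875 + 2·36.9865 = 96.0182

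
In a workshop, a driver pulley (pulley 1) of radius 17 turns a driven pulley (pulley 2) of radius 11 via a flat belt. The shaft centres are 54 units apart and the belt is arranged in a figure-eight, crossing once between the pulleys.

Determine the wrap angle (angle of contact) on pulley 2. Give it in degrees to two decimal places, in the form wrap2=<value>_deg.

wrap2=242.47_deg

crossed belt: β = asin((r1+r2)/C) = asin(28/54) = 31.2329°
wrap1 = wrap2 = π + 2β = 242.4659°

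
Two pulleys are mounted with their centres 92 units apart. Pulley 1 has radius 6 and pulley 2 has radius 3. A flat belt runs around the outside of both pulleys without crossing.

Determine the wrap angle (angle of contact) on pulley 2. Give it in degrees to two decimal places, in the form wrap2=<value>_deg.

wrap2=176.26_deg

open belt: β = asin((r2−r1)/C) = asin(-3/92) = -1.8687°
wrap1 = π − 2β = 183.7373°
wrap2 = π + 2β = 176.2627°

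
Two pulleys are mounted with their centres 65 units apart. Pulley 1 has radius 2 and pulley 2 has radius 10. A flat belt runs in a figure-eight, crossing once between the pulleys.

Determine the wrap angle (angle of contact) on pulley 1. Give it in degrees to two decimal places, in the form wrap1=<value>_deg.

crossed belt: β = asin((r1+r2)/C) = asin(12/65) = 10.6387°
wrap1 = wrap2 = π + 2β = 201.2774°

wrap1=201.28_deg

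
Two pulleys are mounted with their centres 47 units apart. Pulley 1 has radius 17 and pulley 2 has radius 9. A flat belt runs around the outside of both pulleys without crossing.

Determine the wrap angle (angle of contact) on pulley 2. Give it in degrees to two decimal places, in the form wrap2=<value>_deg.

open belt: β = asin((r2−r1)/C) = asin(-8/47) = -9.8002°
wrap1 = π − 2β = 199.6004°
wrap2 = π + 2β = 160.3996°

wrap2=160.40_deg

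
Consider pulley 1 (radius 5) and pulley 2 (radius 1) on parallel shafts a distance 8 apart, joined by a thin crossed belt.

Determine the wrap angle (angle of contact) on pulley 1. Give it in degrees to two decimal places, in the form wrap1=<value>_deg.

crossed belt: β = asin((r1+r2)/C) = asin(6/8) = 48.5904°
wrap1 = wrap2 = π + 2β = 277.1808°

wrap1=277.18_deg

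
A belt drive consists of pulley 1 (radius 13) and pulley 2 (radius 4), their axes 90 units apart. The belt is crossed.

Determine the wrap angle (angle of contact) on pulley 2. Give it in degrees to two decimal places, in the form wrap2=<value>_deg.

crossed belt: β = asin((r1+r2)/C) = asin(17/90) = 10.8879°
wrap1 = wrap2 = π + 2β = 201.7759°

wrap2=201.78_deg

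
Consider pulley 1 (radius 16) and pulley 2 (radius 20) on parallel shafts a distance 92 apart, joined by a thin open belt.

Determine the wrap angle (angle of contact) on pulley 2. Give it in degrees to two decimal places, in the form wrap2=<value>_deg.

open belt: β = asin((r2−r1)/C) = asin(4/92) = 2.4919°
wrap1 = π − 2β = 175.0162°
wrap2 = π + 2β = 184.9838°

wrap2=184.98_deg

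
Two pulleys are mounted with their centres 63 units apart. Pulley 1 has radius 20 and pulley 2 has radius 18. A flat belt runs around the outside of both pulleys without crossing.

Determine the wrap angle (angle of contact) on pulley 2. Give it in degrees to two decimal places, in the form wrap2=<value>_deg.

wrap2=176.36_deg

open belt: β = asin((r2−r1)/C) = asin(-2/63) = -1.8192°
wrap1 = π − 2β = 183.6384°
wrap2 = π + 2β = 176.3616°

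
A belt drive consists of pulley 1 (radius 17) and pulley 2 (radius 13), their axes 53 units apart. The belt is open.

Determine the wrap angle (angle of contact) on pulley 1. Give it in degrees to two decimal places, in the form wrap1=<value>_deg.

open belt: β = asin((r2−r1)/C) = asin(-4/53) = -4.3283°
wrap1 = π − 2β = 188.6567°
wrap2 = π + 2β = 171.3433°

wrap1=188.66_deg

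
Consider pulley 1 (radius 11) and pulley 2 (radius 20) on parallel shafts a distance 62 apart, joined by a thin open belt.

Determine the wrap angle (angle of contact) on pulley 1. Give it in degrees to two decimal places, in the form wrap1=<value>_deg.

wrap1=163.31_deg

open belt: β = asin((r2−r1)/C) = asin(9/62) = 8.3466°
wrap1 = π − 2β = 163.3068°
wrap2 = π + 2β = 196.6932°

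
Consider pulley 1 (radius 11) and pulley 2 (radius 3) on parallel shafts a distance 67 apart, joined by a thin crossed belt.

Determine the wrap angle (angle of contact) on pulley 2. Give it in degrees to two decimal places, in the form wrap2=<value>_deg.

crossed belt: β = asin((r1+r2)/C) = asin(14/67) = 12.0611°
wrap1 = wrap2 = π + 2β = 204.1223°

wrap2=204.12_deg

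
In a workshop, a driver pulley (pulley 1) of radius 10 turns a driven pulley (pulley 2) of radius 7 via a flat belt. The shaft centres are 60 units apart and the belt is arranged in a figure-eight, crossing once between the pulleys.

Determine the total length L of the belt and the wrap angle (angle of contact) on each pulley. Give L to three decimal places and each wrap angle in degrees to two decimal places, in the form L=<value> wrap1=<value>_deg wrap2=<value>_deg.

crossed belt: β = asin((r1+r2)/C) = asin(17/60) = 16.4592°
wrap1 = wrap2 = π + 2β = 212.9185°
tangent length = C·cosβ = 57.5413
L = (r1+r2)·wrap + 2·C·cosβ = 17·3.7161 + 2·57.5413 = 178.2568

L=178.257 wrap1=212.92_deg wrap2=212.92_deg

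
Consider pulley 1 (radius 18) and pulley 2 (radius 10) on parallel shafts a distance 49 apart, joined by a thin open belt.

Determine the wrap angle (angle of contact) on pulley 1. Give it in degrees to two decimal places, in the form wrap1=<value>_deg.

wrap1=198.79_deg

open belt: β = asin((r2−r1)/C) = asin(-8/49) = -9.3965°
wrap1 = π − 2β = 198.7930°
wrap2 = π + 2β = 161.2070°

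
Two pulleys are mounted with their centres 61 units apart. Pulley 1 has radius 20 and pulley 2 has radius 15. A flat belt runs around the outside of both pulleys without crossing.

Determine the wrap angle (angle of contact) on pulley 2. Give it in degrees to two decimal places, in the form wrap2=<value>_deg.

wrap2=170.60_deg

open belt: β = asin((r2−r1)/C) = asin(-5/61) = -4.7017°
wrap1 = π − 2β = 189.4033°
wrap2 = π + 2β = 170.5967°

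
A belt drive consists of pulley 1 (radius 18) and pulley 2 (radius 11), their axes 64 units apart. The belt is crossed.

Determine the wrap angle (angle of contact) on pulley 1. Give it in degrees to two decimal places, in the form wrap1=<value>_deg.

crossed belt: β = asin((r1+r2)/C) = asin(29/64) = 26.9444°
wrap1 = wrap2 = π + 2β = 233.8887°

wrap1=233.89_deg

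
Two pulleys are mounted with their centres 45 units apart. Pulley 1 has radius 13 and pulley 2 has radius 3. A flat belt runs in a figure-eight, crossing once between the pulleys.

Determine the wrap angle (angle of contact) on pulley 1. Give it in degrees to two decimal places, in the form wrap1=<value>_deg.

crossed belt: β = asin((r1+r2)/C) = asin(16/45) = 20.8275°
wrap1 = wrap2 = π + 2β = 221.6550°

wrap1=221.65_deg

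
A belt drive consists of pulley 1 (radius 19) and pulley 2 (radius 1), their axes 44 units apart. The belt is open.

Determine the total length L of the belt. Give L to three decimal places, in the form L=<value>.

open belt: β = asin((r2−r1)/C) = asin(-18/44) = -24.1477°
wrap1 = π − 2β = 228.2955°
wrap2 = π + 2β = 131.7045°
tangent length = C·cosβ = 40.1497
L = r1·wrap1 + r2·wrap2 + 2·C·cosβ = 19·3.9845 + 1·2.2987 + 2·40.1497 = 158.3038

L=158.304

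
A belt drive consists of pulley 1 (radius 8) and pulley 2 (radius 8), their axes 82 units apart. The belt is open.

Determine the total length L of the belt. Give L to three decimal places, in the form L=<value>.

open belt: β = asin((r2−r1)/C) = asin(0/82) = 0.0000°
wrap1 = π − 2β = 180.0000°
wrap2 = π + 2β = 180.0000°
tangent length = C·cosβ = 82.0000
L = r1·wrap1 + r2·wrap2 + 2·C·cosβ = 8·3.1416 + 8·3.1416 + 2·82.0000 = 214.2655

L=214.265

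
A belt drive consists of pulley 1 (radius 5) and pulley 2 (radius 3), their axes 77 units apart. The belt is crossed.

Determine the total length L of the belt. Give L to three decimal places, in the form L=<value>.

L=179.965

crossed belt: β = asin((r1+r2)/C) = asin(8/77) = 5.9636°
wrap1 = wrap2 = π + 2β = 191.9271°
tangent length = C·cosβ = 76.5833
L = (r1+r2)·wrap + 2·C·cosβ = 8·3.3498 + 2·76.5833 = 179.9647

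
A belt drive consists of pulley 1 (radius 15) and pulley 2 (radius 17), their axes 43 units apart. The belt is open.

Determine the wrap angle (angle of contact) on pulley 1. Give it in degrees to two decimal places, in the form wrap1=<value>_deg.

wrap1=174.67_deg

open belt: β = asin((r2−r1)/C) = asin(2/43) = 2.6659°
wrap1 = π − 2β = 174.6682°
wrap2 = π + 2β = 185.3318°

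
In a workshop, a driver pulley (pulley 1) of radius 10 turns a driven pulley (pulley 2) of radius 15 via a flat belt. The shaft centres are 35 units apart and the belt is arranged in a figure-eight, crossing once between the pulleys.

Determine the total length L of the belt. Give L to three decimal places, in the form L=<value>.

L=167.310

crossed belt: β = asin((r1+r2)/C) = asin(25/35) = 45.5847°
wrap1 = wrap2 = π + 2β = 271.1694°
tangent length = C·cosβ = 24.4949
L = (r1+r2)·wrap + 2·C·cosβ = 25·4.7328 + 2·24.4949 = 167.3098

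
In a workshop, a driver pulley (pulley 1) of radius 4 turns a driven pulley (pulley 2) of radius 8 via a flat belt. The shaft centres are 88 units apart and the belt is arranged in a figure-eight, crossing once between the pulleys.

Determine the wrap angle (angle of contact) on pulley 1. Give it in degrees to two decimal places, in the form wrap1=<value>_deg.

wrap1=195.67_deg

crossed belt: β = asin((r1+r2)/C) = asin(12/88) = 7.8375°
wrap1 = wrap2 = π + 2β = 195.6750°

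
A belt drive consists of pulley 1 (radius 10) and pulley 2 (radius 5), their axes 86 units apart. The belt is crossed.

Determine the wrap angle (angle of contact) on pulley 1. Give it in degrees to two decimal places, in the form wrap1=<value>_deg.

wrap1=200.09_deg

crossed belt: β = asin((r1+r2)/C) = asin(15/86) = 10.0448°
wrap1 = wrap2 = π + 2β = 200.0897°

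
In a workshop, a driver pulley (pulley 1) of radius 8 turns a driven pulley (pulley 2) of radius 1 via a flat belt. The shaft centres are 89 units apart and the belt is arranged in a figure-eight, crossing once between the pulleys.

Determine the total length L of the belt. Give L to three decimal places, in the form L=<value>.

L=207.185

crossed belt: β = asin((r1+r2)/C) = asin(9/89) = 5.8039°
wrap1 = wrap2 = π + 2β = 191.6078°
tangent length = C·cosβ = 88.5438
L = (r1+r2)·wrap + 2·C·cosβ = 9·3.3442 + 2·88.5438 = 207.1852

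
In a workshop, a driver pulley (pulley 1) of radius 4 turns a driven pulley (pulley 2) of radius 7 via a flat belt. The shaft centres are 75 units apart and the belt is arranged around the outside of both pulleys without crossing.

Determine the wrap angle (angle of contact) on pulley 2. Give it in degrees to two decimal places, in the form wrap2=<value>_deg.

wrap2=184.58_deg

open belt: β = asin((r2−r1)/C) = asin(3/75) = 2.2924°
wrap1 = π − 2β = 175.4151°
wrap2 = π + 2β = 184.5849°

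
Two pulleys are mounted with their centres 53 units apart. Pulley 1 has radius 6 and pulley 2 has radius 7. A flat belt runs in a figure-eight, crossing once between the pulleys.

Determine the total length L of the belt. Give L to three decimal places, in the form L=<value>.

L=150.046

crossed belt: β = asin((r1+r2)/C) = asin(13/53) = 14.1986°
wrap1 = wrap2 = π + 2β = 208.3971°
tangent length = C·cosβ = 51.3809
L = (r1+r2)·wrap + 2·C·cosβ = 13·3.6372 + 2·51.3809 = 150.0457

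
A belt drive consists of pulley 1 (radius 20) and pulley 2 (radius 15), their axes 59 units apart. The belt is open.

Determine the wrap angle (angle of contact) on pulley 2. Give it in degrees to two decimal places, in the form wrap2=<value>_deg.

open belt: β = asin((r2−r1)/C) = asin(-5/59) = -4.8614°
wrap1 = π − 2β = 189.7228°
wrap2 = π + 2β = 170.2772°

wrap2=170.28_deg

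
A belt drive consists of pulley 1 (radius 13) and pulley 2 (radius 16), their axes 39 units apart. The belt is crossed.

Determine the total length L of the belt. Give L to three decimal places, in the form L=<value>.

crossed belt: β = asin((r1+r2)/C) = asin(29/39) = 48.0381°
wrap1 = wrap2 = π + 2β = 276.0762°
tangent length = C·cosβ = 26.0768
L = (r1+r2)·wrap + 2·C·cosβ = 29·4.8184 + 2·26.0768 = 191.8884

L=191.888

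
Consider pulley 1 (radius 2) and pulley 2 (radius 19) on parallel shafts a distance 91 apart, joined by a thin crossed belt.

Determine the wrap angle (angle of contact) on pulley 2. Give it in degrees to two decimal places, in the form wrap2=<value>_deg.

wrap2=206.68_deg

crossed belt: β = asin((r1+r2)/C) = asin(21/91) = 13.3424°
wrap1 = wrap2 = π + 2β = 206.6847°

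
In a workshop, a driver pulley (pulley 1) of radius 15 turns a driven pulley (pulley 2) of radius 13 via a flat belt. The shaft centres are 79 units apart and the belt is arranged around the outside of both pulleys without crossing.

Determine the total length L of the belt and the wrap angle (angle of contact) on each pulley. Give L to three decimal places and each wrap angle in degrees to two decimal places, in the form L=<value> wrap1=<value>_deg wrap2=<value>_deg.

open belt: β = asin((r2−r1)/C) = asin(-2/79) = -1.4507°
wrap1 = π − 2β = 182.9014°
wrap2 = π + 2β = 177.0986°
tangent length = C·cosβ = 78.9747
L = r1·wrap1 + r2·wrap2 + 2·C·cosβ = 15·3.1922 + 13·3.0910 + 2·78.9747 = 246.0152

L=246.015 wrap1=182.90_deg wrap2=177.10_deg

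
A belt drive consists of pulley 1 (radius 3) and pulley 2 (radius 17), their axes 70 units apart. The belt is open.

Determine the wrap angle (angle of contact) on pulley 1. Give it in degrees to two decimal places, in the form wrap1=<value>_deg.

wrap1=156.93_deg

open belt: β = asin((r2−r1)/C) = asin(14/70) = 11.5370°
wrap1 = π − 2β = 156.9261°
wrap2 = π + 2β = 203.0739°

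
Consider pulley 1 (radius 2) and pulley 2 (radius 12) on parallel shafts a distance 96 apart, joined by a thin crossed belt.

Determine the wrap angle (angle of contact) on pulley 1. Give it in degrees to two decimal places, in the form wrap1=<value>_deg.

wrap1=196.77_deg

crossed belt: β = asin((r1+r2)/C) = asin(14/96) = 8.3855°
wrap1 = wrap2 = π + 2β = 196.7711°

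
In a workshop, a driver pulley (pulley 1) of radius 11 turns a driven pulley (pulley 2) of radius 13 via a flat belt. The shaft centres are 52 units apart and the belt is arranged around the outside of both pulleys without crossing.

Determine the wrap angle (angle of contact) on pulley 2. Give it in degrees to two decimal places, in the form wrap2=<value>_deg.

wrap2=184.41_deg

open belt: β = asin((r2−r1)/C) = asin(2/52) = 2.2042°
wrap1 = π − 2β = 175.5915°
wrap2 = π + 2β = 184.4085°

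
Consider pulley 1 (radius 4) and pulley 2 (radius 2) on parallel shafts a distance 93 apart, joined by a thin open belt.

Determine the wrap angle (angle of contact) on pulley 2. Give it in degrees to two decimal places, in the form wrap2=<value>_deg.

open belt: β = asin((r2−r1)/C) = asin(-2/93) = -1.2323°
wrap1 = π − 2β = 182.4645°
wrap2 = π + 2β = 177.5355°

wrap2=177.54_deg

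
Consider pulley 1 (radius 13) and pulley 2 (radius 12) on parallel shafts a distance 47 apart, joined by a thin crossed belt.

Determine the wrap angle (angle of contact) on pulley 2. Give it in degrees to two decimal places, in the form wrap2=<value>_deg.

crossed belt: β = asin((r1+r2)/C) = asin(25/47) = 32.1349°
wrap1 = wrap2 = π + 2β = 244.2699°

wrap2=244.27_deg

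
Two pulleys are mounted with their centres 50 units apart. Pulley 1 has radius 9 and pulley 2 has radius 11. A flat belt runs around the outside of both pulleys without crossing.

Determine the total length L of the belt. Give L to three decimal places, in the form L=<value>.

open belt: β = asin((r2−r1)/C) = asin(2/50) = 2.2924°
wrap1 = π − 2β = 175.4151°
wrap2 = π + 2β = 184.5849°
tangent length = C·cosβ = 49.9600
L = r1·wrap1 + r2·wrap2 + 2·C·cosβ = 9·3.0616 + 11·3.2216 + 2·49.9600 = 162.9119

L=162.912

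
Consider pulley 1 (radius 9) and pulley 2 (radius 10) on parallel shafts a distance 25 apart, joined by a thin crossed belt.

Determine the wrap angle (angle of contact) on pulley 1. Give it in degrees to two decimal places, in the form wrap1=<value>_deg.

wrap1=278.93_deg

crossed belt: β = asin((r1+r2)/C) = asin(19/25) = 49.4642°
wrap1 = wrap2 = π + 2β = 278.9284°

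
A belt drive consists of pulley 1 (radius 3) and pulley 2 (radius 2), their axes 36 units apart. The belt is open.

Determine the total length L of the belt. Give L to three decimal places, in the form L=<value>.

open belt: β = asin((r2−r1)/C) = asin(-1/36) = -1.5918°
wrap1 = π − 2β = 183.1835°
wrap2 = π + 2β = 176.8165°
tangent length = C·cosβ = 35.9861
L = r1·wrap1 + r2·wrap2 + 2·C·cosβ = 3·3.1972 + 2·3.0860 + 2·35.9861 = 87.7357

L=87.736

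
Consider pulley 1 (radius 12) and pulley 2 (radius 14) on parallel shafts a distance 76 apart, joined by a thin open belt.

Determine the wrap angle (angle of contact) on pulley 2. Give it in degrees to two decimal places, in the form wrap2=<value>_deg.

open belt: β = asin((r2−r1)/C) = asin(2/76) = 1.5080°
wrap1 = π − 2β = 176.9841°
wrap2 = π + 2β = 183.0159°

wrap2=183.02_deg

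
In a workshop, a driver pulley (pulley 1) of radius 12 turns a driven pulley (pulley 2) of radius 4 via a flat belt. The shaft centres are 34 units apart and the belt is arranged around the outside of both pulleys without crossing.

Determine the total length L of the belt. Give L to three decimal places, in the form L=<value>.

L=120.157

open belt: β = asin((r2−r1)/C) = asin(-8/34) = -13.6090°
wrap1 = π − 2β = 207.2179°
wrap2 = π + 2β = 152.7821°
tangent length = C·cosβ = 33.0454
L = r1·wrap1 + r2·wrap2 + 2·C·cosβ = 12·3.6166 + 4·2.6666 + 2·33.0454 = 120.1567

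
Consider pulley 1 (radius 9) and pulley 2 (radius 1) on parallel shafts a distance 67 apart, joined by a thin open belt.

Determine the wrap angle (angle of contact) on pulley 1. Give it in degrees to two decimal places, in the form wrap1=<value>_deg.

wrap1=193.72_deg

open belt: β = asin((r2−r1)/C) = asin(-8/67) = -6.8576°
wrap1 = π − 2β = 193.7153°
wrap2 = π + 2β = 166.2847°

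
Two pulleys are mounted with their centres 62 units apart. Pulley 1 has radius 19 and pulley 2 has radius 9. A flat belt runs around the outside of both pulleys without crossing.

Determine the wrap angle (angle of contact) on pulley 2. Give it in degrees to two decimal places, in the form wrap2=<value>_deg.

wrap2=161.44_deg

open belt: β = asin((r2−r1)/C) = asin(-10/62) = -9.2818°
wrap1 = π − 2β = 198.5636°
wrap2 = π + 2β = 161.4364°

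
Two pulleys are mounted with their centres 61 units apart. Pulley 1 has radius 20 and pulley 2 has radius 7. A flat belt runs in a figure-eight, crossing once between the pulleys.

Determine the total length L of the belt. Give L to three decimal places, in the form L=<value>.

crossed belt: β = asin((r1+r2)/C) = asin(27/61) = 26.2714°
wrap1 = wrap2 = π + 2β = 232.5427°
tangent length = C·cosβ = 54.6992
L = (r1+r2)·wrap + 2·C·cosβ = 27·4.0586 + 2·54.6992 = 218.9815

L=218.982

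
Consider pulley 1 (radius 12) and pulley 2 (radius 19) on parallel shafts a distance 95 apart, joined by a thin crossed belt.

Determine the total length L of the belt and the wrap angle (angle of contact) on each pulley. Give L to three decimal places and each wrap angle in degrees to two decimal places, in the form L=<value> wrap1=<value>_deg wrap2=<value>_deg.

L=297.598 wrap1=218.09_deg wrap2=218.09_deg

crossed belt: β = asin((r1+r2)/C) = asin(31/95) = 19.0453°
wrap1 = wrap2 = π + 2β = 218.0906°
tangent length = C·cosβ = 89.7998
L = (r1+r2)·wrap + 2·C·cosβ = 31·3.8064 + 2·89.7998 = 297.5979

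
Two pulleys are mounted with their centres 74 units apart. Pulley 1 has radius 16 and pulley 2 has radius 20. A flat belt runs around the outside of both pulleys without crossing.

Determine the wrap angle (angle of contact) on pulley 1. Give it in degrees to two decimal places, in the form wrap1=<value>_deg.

open belt: β = asin((r2−r1)/C) = asin(4/74) = 3.0986°
wrap1 = π − 2β = 173.8028°
wrap2 = π + 2β = 186.1972°

wrap1=173.80_deg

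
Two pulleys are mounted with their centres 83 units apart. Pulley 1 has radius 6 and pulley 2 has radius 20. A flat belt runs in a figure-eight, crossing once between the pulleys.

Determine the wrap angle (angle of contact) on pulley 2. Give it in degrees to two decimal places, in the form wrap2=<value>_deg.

wrap2=216.51_deg

crossed belt: β = asin((r1+r2)/C) = asin(26/83) = 18.2554°
wrap1 = wrap2 = π + 2β = 216.5108°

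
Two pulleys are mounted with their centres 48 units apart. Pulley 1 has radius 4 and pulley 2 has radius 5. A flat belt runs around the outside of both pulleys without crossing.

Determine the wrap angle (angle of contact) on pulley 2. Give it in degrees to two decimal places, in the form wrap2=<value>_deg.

wrap2=182.39_deg

open belt: β = asin((r2−r1)/C) = asin(1/48) = 1.1937°
wrap1 = π − 2β = 177.6125°
wrap2 = π + 2β = 182.3875°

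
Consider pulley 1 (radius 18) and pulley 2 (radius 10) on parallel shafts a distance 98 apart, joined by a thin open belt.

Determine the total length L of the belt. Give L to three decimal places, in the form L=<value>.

open belt: β = asin((r2−r1)/C) = asin(-8/98) = -4.6824°
wrap1 = π − 2β = 189.3648°
wrap2 = π + 2β = 170.6352°
tangent length = C·cosβ = 97.6729
L = r1·wrap1 + r2·wrap2 + 2·C·cosβ = 18·3.3050 + 10·2.9781 + 2·97.6729 = 284.6180

L=284.618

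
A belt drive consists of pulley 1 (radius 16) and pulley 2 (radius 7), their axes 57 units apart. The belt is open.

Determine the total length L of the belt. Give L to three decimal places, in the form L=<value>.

L=187.681

open belt: β = asin((r2−r1)/C) = asin(-9/57) = -9.0847°
wrap1 = π − 2β = 198.1694°
wrap2 = π + 2β = 161.8306°
tangent length = C·cosβ = 56.2850
L = r1·wrap1 + r2·wrap2 + 2·C·cosβ = 16·3.4587 + 7·2.8245 + 2·56.2850 = 187.6807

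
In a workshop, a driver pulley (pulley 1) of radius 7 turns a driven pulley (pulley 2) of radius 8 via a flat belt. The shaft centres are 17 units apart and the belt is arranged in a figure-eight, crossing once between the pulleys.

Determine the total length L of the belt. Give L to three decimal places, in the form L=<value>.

crossed belt: β = asin((r1+r2)/C) = asin(15/17) = 61.9275°
wrap1 = wrap2 = π + 2β = 303.8550°
tangent length = C·cosβ = 8.0000
L = (r1+r2)·wrap + 2·C·cosβ = 15·5.3033 + 2·8.0000 = 95.5491

L=95.549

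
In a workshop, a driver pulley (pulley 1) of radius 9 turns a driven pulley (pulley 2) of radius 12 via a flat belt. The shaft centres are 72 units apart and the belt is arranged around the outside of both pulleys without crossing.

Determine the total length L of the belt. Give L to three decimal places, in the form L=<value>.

L=210.098

open belt: β = asin((r2−r1)/C) = asin(3/72) = 2.3880°
wrap1 = π − 2β = 175.2240°
wrap2 = π + 2β = 184.7760°
tangent length = C·cosβ = 71.9375
L = r1·wrap1 + r2·wrap2 + 2·C·cosβ = 9·3.0582 + 12·3.2250 + 2·71.9375 = 210.0985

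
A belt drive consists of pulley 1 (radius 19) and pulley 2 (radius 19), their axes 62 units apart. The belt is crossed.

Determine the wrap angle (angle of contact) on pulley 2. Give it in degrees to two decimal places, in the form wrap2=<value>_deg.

wrap2=255.60_deg

crossed belt: β = asin((r1+r2)/C) = asin(38/62) = 37.7997°
wrap1 = wrap2 = π + 2β = 255.5994°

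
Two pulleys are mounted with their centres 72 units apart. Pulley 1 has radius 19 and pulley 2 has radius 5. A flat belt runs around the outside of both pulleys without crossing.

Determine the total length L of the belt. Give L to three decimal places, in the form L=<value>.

open belt: β = asin((r2−r1)/C) = asin(-14/72) = -11.2123°
wrap1 = π − 2β = 202.4245°
wrap2 = π + 2β = 157.5755°
tangent length = C·cosβ = 70.6258
L = r1·wrap1 + r2·wrap2 + 2·C·cosβ = 19·3.5330 + 5·2.7502 + 2·70.6258 = 222.1291

L=222.129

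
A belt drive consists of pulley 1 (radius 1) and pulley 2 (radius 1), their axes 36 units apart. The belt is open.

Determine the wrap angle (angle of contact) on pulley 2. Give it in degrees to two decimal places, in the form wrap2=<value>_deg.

open belt: β = asin((r2−r1)/C) = asin(0/36) = 0.0000°
wrap1 = π − 2β = 180.0000°
wrap2 = π + 2β = 180.0000°

wrap2=180.00_deg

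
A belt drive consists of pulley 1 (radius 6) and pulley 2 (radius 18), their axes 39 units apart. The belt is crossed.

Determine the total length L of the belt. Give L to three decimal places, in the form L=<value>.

crossed belt: β = asin((r1+r2)/C) = asin(24/39) = 37.9799°
wrap1 = wrap2 = π + 2β = 255.9597°
tangent length = C·cosβ = 30.7409
L = (r1+r2)·wrap + 2·C·cosβ = 24·4.4673 + 2·30.7409 = 168.6979

L=168.698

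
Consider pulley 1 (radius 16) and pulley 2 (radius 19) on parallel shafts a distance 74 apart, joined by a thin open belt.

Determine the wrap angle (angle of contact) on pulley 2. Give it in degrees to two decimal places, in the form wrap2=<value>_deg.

open belt: β = asin((r2−r1)/C) = asin(3/74) = 2.3234°
wrap1 = π − 2β = 175.3531°
wrap2 = π + 2β = 184.6469°

wrap2=184.65_deg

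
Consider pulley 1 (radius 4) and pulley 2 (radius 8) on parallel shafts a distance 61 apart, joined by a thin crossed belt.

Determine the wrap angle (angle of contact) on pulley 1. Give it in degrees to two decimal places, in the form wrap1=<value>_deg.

crossed belt: β = asin((r1+r2)/C) = asin(12/61) = 11.3453°
wrap1 = wrap2 = π + 2β = 202.6906°

wrap1=202.69_deg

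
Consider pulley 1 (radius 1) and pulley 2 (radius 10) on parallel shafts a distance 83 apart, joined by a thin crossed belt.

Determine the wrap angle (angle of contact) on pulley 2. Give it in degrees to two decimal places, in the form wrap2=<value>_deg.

wrap2=195.23_deg

crossed belt: β = asin((r1+r2)/C) = asin(11/83) = 7.6158°
wrap1 = wrap2 = π + 2β = 195.2316°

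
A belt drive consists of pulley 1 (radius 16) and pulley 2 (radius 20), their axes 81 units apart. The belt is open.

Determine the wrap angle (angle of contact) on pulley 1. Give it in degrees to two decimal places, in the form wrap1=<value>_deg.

wrap1=174.34_deg

open belt: β = asin((r2−r1)/C) = asin(4/81) = 2.8306°
wrap1 = π − 2β = 174.3389°
wrap2 = π + 2β = 185.6611°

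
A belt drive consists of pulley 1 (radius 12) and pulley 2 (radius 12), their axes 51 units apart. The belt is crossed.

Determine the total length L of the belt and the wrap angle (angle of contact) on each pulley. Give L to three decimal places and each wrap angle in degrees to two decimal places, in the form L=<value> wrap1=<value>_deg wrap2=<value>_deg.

L=188.916 wrap1=236.14_deg wrap2=236.14_deg

crossed belt: β = asin((r1+r2)/C) = asin(24/51) = 28.0725°
wrap1 = wrap2 = π + 2β = 236.1450°
tangent length = C·cosβ = 45.0000
L = (r1+r2)·wrap + 2·C·cosβ = 24·4.1215 + 2·45.0000 = 188.9162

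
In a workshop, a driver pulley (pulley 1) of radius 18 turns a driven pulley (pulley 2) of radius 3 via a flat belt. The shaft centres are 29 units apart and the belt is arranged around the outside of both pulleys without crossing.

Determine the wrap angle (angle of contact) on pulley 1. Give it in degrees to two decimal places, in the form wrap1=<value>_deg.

wrap1=242.29_deg

open belt: β = asin((r2−r1)/C) = asin(-15/29) = -31.1474°
wrap1 = π − 2β = 242.2948°
wrap2 = π + 2β = 117.7052°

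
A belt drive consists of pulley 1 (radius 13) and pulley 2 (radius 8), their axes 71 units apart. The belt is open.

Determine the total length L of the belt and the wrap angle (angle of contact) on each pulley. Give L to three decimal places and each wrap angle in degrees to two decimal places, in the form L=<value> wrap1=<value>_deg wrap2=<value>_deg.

L=208.326 wrap1=188.08_deg wrap2=171.92_deg

open belt: β = asin((r2−r1)/C) = asin(-5/71) = -4.0383°
wrap1 = π − 2β = 188.0765°
wrap2 = π + 2β = 171.9235°
tangent length = C·cosβ = 70.8237
L = r1·wrap1 + r2·wrap2 + 2·C·cosβ = 13·3.2826 + 8·3.0006 + 2·70.8237 = 208.3257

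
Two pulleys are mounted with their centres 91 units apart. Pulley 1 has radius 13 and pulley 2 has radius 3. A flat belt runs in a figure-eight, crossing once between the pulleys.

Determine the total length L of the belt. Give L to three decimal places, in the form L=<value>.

crossed belt: β = asin((r1+r2)/C) = asin(16/91) = 10.1266°
wrap1 = wrap2 = π + 2β = 200.2532°
tangent length = C·cosβ = 89.5824
L = (r1+r2)·wrap + 2·C·cosβ = 16·3.4951 + 2·89.5824 = 235.0860

L=235.086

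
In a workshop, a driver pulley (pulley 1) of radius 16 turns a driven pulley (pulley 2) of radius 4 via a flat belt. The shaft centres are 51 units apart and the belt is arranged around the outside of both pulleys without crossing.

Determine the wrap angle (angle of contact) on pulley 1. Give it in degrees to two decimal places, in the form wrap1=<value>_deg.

open belt: β = asin((r2−r1)/C) = asin(-12/51) = -13.6090°
wrap1 = π − 2β = 207.2179°
wrap2 = π + 2β = 152.7821°

wrap1=207.22_deg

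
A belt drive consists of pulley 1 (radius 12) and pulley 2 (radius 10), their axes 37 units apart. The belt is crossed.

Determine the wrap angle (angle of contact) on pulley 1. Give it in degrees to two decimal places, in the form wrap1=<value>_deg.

wrap1=252.97_deg

crossed belt: β = asin((r1+r2)/C) = asin(22/37) = 36.4837°
wrap1 = wrap2 = π + 2β = 252.9675°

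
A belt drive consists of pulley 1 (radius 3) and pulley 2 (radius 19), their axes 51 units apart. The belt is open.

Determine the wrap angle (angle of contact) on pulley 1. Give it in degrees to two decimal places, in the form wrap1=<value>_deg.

wrap1=143.43_deg

open belt: β = asin((r2−r1)/C) = asin(16/51) = 18.2839°
wrap1 = π − 2β = 143.4322°
wrap2 = π + 2β = 216.5678°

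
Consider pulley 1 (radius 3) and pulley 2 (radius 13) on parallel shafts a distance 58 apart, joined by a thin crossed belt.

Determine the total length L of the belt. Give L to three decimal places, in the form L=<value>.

crossed belt: β = asin((r1+r2)/C) = asin(16/58) = 16.0134°
wrap1 = wrap2 = π + 2β = 212.0268°
tangent length = C·cosβ = 55.7494
L = (r1+r2)·wrap + 2·C·cosβ = 16·3.7006 + 2·55.7494 = 170.7079

L=170.708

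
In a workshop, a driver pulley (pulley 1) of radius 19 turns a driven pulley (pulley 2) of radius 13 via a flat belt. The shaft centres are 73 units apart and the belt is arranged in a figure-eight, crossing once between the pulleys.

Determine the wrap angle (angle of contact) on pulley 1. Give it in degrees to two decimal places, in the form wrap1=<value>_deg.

crossed belt: β = asin((r1+r2)/C) = asin(32/73) = 25.9990°
wrap1 = wrap2 = π + 2β = 231.9981°

wrap1=232.00_deg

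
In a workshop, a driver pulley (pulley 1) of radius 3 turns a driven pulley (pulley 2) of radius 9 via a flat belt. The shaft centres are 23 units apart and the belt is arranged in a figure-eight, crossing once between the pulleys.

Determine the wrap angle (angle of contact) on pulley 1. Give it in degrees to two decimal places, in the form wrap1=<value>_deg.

crossed belt: β = asin((r1+r2)/C) = asin(12/23) = 31.4490°
wrap1 = wrap2 = π + 2β = 242.8980°

wrap1=242.90_deg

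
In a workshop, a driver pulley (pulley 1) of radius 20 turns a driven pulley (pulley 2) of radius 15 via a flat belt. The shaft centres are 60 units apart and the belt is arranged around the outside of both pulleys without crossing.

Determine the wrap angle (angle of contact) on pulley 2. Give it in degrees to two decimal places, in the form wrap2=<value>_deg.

wrap2=170.44_deg

open belt: β = asin((r2−r1)/C) = asin(-5/60) = -4.7802°
wrap1 = π − 2β = 189.5604°
wrap2 = π + 2β = 170.4396°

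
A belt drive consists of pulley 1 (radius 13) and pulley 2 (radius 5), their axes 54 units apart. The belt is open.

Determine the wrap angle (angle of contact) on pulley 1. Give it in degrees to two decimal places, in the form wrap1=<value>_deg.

open belt: β = asin((r2−r1)/C) = asin(-8/54) = -8.5196°
wrap1 = π − 2β = 197.0392°
wrap2 = π + 2β = 162.9608°

wrap1=197.04_deg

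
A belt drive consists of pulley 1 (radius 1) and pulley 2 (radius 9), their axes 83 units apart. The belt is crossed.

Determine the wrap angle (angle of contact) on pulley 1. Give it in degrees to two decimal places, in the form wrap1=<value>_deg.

crossed belt: β = asin((r1+r2)/C) = asin(10/83) = 6.9199°
wrap1 = wrap2 = π + 2β = 193.8398°

wrap1=193.84_deg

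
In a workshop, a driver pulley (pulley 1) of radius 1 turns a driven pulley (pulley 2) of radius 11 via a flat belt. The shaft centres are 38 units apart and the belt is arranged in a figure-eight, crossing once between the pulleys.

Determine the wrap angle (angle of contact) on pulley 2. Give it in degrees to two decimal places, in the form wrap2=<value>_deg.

crossed belt: β = asin((r1+r2)/C) = asin(12/38) = 18.4085°
wrap1 = wrap2 = π + 2β = 216.8170°

wrap2=216.82_deg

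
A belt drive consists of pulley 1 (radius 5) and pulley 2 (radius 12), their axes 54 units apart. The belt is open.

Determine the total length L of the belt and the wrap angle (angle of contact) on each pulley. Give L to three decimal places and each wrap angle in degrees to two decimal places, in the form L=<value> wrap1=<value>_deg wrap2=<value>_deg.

L=162.316 wrap1=165.10_deg wrap2=194.90_deg

open belt: β = asin((r2−r1)/C) = asin(7/54) = 7.4482°
wrap1 = π − 2β = 165.1036°
wrap2 = π + 2β = 194.8964°
tangent length = C·cosβ = 53.5444
L = r1·wrap1 + r2·wrap2 + 2·C·cosβ = 5·2.8816 + 12·3.4016 + 2·53.5444 = 162.3158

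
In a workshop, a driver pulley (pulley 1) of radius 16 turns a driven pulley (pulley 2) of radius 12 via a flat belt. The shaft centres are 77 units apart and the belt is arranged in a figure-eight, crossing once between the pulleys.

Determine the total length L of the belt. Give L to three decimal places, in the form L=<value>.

L=252.263

crossed belt: β = asin((r1+r2)/C) = asin(28/77) = 21.3237°
wrap1 = wrap2 = π + 2β = 222.6474°
tangent length = C·cosβ = 71.7287
L = (r1+r2)·wrap + 2·C·cosβ = 28·3.8859 + 2·71.7287 = 252.2633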